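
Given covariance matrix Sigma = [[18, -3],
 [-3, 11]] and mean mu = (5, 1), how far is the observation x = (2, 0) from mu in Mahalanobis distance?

Step 1 — centre the observation: (x - mu) = (-3, -1).

Step 2 — invert Sigma. det(Sigma) = 18·11 - (-3)² = 189.
  Sigma^{-1} = (1/det) · [[d, -b], [-b, a]] = [[0.0582, 0.0159],
 [0.0159, 0.0952]].

Step 3 — form the quadratic (x - mu)^T · Sigma^{-1} · (x - mu):
  Sigma^{-1} · (x - mu) = (-0.1905, -0.1429).
  (x - mu)^T · [Sigma^{-1} · (x - mu)] = (-3)·(-0.1905) + (-1)·(-0.1429) = 0.7143.

Step 4 — take square root: d = √(0.7143) ≈ 0.8452.

d(x, mu) = √(0.7143) ≈ 0.8452


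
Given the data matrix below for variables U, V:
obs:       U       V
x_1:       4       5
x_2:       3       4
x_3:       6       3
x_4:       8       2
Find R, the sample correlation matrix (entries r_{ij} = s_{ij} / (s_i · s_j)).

Step 1 — column means:
  mean(U) = (4 + 3 + 6 + 8) / 4 = 21/4 = 5.25
  mean(V) = (5 + 4 + 3 + 2) / 4 = 14/4 = 3.5

Step 2 — sample variances and covariances s[i,j] = (1/(n-1)) · Σ_k (x_{k,i} - mean_i) · (x_{k,j} - mean_j), with n-1 = 3:
  s[U,U] = ((-1.25)·(-1.25) + (-2.25)·(-2.25) + (0.75)·(0.75) + (2.75)·(2.75)) / 3 = 14.75/3 = 4.9167
  s[U,V] = ((-1.25)·(1.5) + (-2.25)·(0.5) + (0.75)·(-0.5) + (2.75)·(-1.5)) / 3 = -7.5/3 = -2.5
  s[V,V] = ((1.5)·(1.5) + (0.5)·(0.5) + (-0.5)·(-0.5) + (-1.5)·(-1.5)) / 3 = 5/3 = 1.6667
  Sample standard deviations s_i = √(s[i,i]):
  s(U) = √(4.9167) = 2.2174
  s(V) = √(1.6667) = 1.291

Step 3 — r_{ij} = s_{ij} / (s_i · s_j):
  r[U,U] = 1 (diagonal).
  r[U,V] = -2.5 / (2.2174 · 1.291) = -2.5 / 2.8626 = -0.8733
  r[V,V] = 1 (diagonal).

R is symmetric with unit diagonal. Assembling:

R = [[1, -0.8733],
 [-0.8733, 1]]


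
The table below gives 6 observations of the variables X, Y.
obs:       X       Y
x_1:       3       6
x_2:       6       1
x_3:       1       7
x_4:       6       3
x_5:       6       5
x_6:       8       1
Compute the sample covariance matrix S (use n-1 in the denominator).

Step 1 — column means:
  mean(X) = (3 + 6 + 1 + 6 + 6 + 8) / 6 = 30/6 = 5
  mean(Y) = (6 + 1 + 7 + 3 + 5 + 1) / 6 = 23/6 = 3.8333

Step 2 — sample covariance S[i,j] = (1/(n-1)) · Σ_k (x_{k,i} - mean_i) · (x_{k,j} - mean_j), with n-1 = 5.
  S[X,X] = ((-2)·(-2) + (1)·(1) + (-4)·(-4) + (1)·(1) + (1)·(1) + (3)·(3)) / 5 = 32/5 = 6.4
  S[X,Y] = ((-2)·(2.1667) + (1)·(-2.8333) + (-4)·(3.1667) + (1)·(-0.8333) + (1)·(1.1667) + (3)·(-2.8333)) / 5 = -28/5 = -5.6
  S[Y,Y] = ((2.1667)·(2.1667) + (-2.8333)·(-2.8333) + (3.1667)·(3.1667) + (-0.8333)·(-0.8333) + (1.1667)·(1.1667) + (-2.8333)·(-2.8333)) / 5 = 32.8333/5 = 6.5667

S is symmetric (S[j,i] = S[i,j]). Assembling:

S = [[6.4, -5.6],
 [-5.6, 6.5667]]


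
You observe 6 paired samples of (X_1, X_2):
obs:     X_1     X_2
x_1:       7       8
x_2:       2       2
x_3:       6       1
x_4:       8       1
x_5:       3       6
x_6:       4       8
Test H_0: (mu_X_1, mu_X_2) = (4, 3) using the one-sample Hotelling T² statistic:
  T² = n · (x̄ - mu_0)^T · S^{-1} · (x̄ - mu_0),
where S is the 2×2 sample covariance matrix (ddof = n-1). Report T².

Step 1 — sample mean vector:
  mean(X_1) = (7 + 2 + 6 + 8 + 3 + 4) / 6 = 30/6 = 5
  mean(X_2) = (8 + 2 + 1 + 1 + 6 + 8) / 6 = 26/6 = 4.3333
  x̄ = (5, 4.3333),  deviation x̄ - mu_0 = (5, 4.3333) - (4, 3) = (1, 1.3333).

Step 2 — sample covariance matrix, S[i,j] = (1/(n-1)) · Σ_k (x_{k,i} - mean_i) · (x_{k,j} - mean_j), divisor n-1 = 5:
  S[X_1,X_1] = ((2)·(2) + (-3)·(-3) + (1)·(1) + (3)·(3) + (-2)·(-2) + (-1)·(-1)) / 5 = 28/5 = 5.6
  S[X_1,X_2] = ((2)·(3.6667) + (-3)·(-2.3333) + (1)·(-3.3333) + (3)·(-3.3333) + (-2)·(1.6667) + (-1)·(3.6667)) / 5 = -6/5 = -1.2
  S[X_2,X_2] = ((3.6667)·(3.6667) + (-2.3333)·(-2.3333) + (-3.3333)·(-3.3333) + (-3.3333)·(-3.3333) + (1.6667)·(1.6667) + (3.6667)·(3.6667)) / 5 = 57.3333/5 = 11.4667
  S = [[5.6, -1.2],
 [-1.2, 11.4667]].

Step 3 — invert S. det(S) = 5.6·11.4667 - (-1.2)² = 62.7733.
  S^{-1} = (1/det) · [[d, -b], [-b, a]] = [[0.1827, 0.0191],
 [0.0191, 0.0892]].

Step 4 — quadratic form (x̄ - mu_0)^T · S^{-1} · (x̄ - mu_0):
  S^{-1} · (x̄ - mu_0) = (0.2082, 0.1381),
  (x̄ - mu_0)^T · [...] = (1)·(0.2082) + (1.3333)·(0.1381) = 0.3922.

Step 5 — scale by n: T² = 6 · 0.3922 = 2.3534.

T² ≈ 2.3534


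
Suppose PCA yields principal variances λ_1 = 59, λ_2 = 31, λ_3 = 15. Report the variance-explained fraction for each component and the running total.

Step 1 — total variance = trace(Sigma) = Σ λ_i = 59 + 31 + 15 = 105.

Step 2 — fraction explained by component i = λ_i / Σ λ:
  PC1: 59/105 = 0.5619
  PC2: 31/105 = 0.2952
  PC3: 15/105 = 0.1429

Step 3 — cumulative fraction after k components = (λ_1 + ... + λ_k) / Σ λ:
  k = 1: 59/105 = 0.5619
  k = 2: (59 + 31)/105 = 90/105 = 0.8571
  k = 3: (59 + 31 + 15)/105 = 105/105 = 1

Summary (fraction, with percent):

explained: PC1 0.5619 (56.19%), PC2 0.2952 (29.52%), PC3 0.1429 (14.29%);  cumulative: 0.5619, 0.8571, 1


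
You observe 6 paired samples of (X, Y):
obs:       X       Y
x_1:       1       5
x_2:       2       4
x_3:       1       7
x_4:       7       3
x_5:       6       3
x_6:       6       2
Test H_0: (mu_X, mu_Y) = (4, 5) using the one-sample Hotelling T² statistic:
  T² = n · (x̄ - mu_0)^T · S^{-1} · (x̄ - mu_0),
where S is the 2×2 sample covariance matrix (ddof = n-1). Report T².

Step 1 — sample mean vector:
  mean(X) = (1 + 2 + 1 + 7 + 6 + 6) / 6 = 23/6 = 3.8333
  mean(Y) = (5 + 4 + 7 + 3 + 3 + 2) / 6 = 24/6 = 4
  x̄ = (3.8333, 4),  deviation x̄ - mu_0 = (3.8333, 4) - (4, 5) = (-0.1667, -1).

Step 2 — sample covariance matrix, S[i,j] = (1/(n-1)) · Σ_k (x_{k,i} - mean_i) · (x_{k,j} - mean_j), divisor n-1 = 5:
  S[X,X] = ((-2.8333)·(-2.8333) + (-1.8333)·(-1.8333) + (-2.8333)·(-2.8333) + (3.1667)·(3.1667) + (2.1667)·(2.1667) + (2.1667)·(2.1667)) / 5 = 38.8333/5 = 7.7667
  S[X,Y] = ((-2.8333)·(1) + (-1.8333)·(0) + (-2.8333)·(3) + (3.1667)·(-1) + (2.1667)·(-1) + (2.1667)·(-2)) / 5 = -21/5 = -4.2
  S[Y,Y] = ((1)·(1) + (0)·(0) + (3)·(3) + (-1)·(-1) + (-1)·(-1) + (-2)·(-2)) / 5 = 16/5 = 3.2
  S = [[7.7667, -4.2],
 [-4.2, 3.2]].

Step 3 — invert S. det(S) = 7.7667·3.2 - (-4.2)² = 7.2133.
  S^{-1} = (1/det) · [[d, -b], [-b, a]] = [[0.4436, 0.5823],
 [0.5823, 1.0767]].

Step 4 — quadratic form (x̄ - mu_0)^T · S^{-1} · (x̄ - mu_0):
  S^{-1} · (x̄ - mu_0) = (-0.6562, -1.1738),
  (x̄ - mu_0)^T · [...] = (-0.1667)·(-0.6562) + (-1)·(-1.1738) = 1.2831.

Step 5 — scale by n: T² = 6 · 1.2831 = 7.6987.

T² ≈ 7.6987


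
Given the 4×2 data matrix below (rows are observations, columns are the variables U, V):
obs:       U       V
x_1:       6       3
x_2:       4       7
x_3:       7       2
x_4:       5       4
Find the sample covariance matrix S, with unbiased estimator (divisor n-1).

Step 1 — column means:
  mean(U) = (6 + 4 + 7 + 5) / 4 = 22/4 = 5.5
  mean(V) = (3 + 7 + 2 + 4) / 4 = 16/4 = 4

Step 2 — sample covariance S[i,j] = (1/(n-1)) · Σ_k (x_{k,i} - mean_i) · (x_{k,j} - mean_j), with n-1 = 3.
  S[U,U] = ((0.5)·(0.5) + (-1.5)·(-1.5) + (1.5)·(1.5) + (-0.5)·(-0.5)) / 3 = 5/3 = 1.6667
  S[U,V] = ((0.5)·(-1) + (-1.5)·(3) + (1.5)·(-2) + (-0.5)·(0)) / 3 = -8/3 = -2.6667
  S[V,V] = ((-1)·(-1) + (3)·(3) + (-2)·(-2) + (0)·(0)) / 3 = 14/3 = 4.6667

S is symmetric (S[j,i] = S[i,j]). Assembling:

S = [[1.6667, -2.6667],
 [-2.6667, 4.6667]]


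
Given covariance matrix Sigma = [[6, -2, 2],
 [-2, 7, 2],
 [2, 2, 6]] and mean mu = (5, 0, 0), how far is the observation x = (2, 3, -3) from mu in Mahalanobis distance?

Step 1 — centre the observation: (x - mu) = (-3, 3, -3).

Step 2 — invert Sigma (cofactor / det for 3×3, or solve directly):
  Sigma^{-1} = [[0.2375, 0.1, -0.1125],
 [0.1, 0.2, -0.1],
 [-0.1125, -0.1, 0.2375]].

Step 3 — form the quadratic (x - mu)^T · Sigma^{-1} · (x - mu):
  Sigma^{-1} · (x - mu) = (-0.075, 0.6, -0.675).
  (x - mu)^T · [Sigma^{-1} · (x - mu)] = (-3)·(-0.075) + (3)·(0.6) + (-3)·(-0.675) = 4.05.

Step 4 — take square root: d = √(4.05) ≈ 2.0125.

d(x, mu) = √(4.05) ≈ 2.0125


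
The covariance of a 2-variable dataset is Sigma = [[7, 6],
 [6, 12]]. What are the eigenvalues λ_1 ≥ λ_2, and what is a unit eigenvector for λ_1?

Step 1 — characteristic polynomial of 2×2 Sigma:
  det(Sigma - λI) = λ² - trace · λ + det = 0.
  trace = 7 + 12 = 19, det = 7·12 - (6)² = 48.
Step 2 — discriminant:
  Δ = trace² - 4·det = 361 - 192 = 169.
Step 3 — eigenvalues:
  λ = (trace ± √Δ)/2 = (19 ± 13)/2,
  λ_1 = 16,  λ_2 = 3.

Step 4 — unit eigenvector for λ_1: solve (Sigma - λ_1 I)v = 0. First row:
  (7 - 16)·v_x + (6)·v_y = 0, i.e. (-9)·v_x + (6)·v_y = 0,
  so v ∝ (b, λ_1 - a) = (6, 9) = u.
  ||u|| = √((6)² + (9)²) = √(117) ≈ 10.8167,
  v_1 = u/||u|| ≈ (0.5547, 0.8321) (||v_1|| = 1).

λ_1 = 16,  λ_2 = 3;  v_1 ≈ (0.5547, 0.8321)


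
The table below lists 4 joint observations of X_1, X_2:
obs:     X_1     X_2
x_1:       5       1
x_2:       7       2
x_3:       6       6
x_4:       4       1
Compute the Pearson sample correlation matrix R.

Step 1 — column means:
  mean(X_1) = (5 + 7 + 6 + 4) / 4 = 22/4 = 5.5
  mean(X_2) = (1 + 2 + 6 + 1) / 4 = 10/4 = 2.5

Step 2 — sample variances and covariances s[i,j] = (1/(n-1)) · Σ_k (x_{k,i} - mean_i) · (x_{k,j} - mean_j), with n-1 = 3:
  s[X_1,X_1] = ((-0.5)·(-0.5) + (1.5)·(1.5) + (0.5)·(0.5) + (-1.5)·(-1.5)) / 3 = 5/3 = 1.6667
  s[X_1,X_2] = ((-0.5)·(-1.5) + (1.5)·(-0.5) + (0.5)·(3.5) + (-1.5)·(-1.5)) / 3 = 4/3 = 1.3333
  s[X_2,X_2] = ((-1.5)·(-1.5) + (-0.5)·(-0.5) + (3.5)·(3.5) + (-1.5)·(-1.5)) / 3 = 17/3 = 5.6667
  Sample standard deviations s_i = √(s[i,i]):
  s(X_1) = √(1.6667) = 1.291
  s(X_2) = √(5.6667) = 2.3805

Step 3 — r_{ij} = s_{ij} / (s_i · s_j):
  r[X_1,X_1] = 1 (diagonal).
  r[X_1,X_2] = 1.3333 / (1.291 · 2.3805) = 1.3333 / 3.0732 = 0.4339
  r[X_2,X_2] = 1 (diagonal).

R is symmetric with unit diagonal. Assembling:

R = [[1, 0.4339],
 [0.4339, 1]]


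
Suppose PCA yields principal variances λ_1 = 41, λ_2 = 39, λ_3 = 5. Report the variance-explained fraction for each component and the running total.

Step 1 — total variance = trace(Sigma) = Σ λ_i = 41 + 39 + 5 = 85.

Step 2 — fraction explained by component i = λ_i / Σ λ:
  PC1: 41/85 = 0.4824
  PC2: 39/85 = 0.4588
  PC3: 5/85 = 0.0588

Step 3 — cumulative fraction after k components = (λ_1 + ... + λ_k) / Σ λ:
  k = 1: 41/85 = 0.4824
  k = 2: (41 + 39)/85 = 80/85 = 0.9412
  k = 3: (41 + 39 + 5)/85 = 85/85 = 1

Summary (fraction, with percent):

explained: PC1 0.4824 (48.24%), PC2 0.4588 (45.88%), PC3 0.0588 (5.88%);  cumulative: 0.4824, 0.9412, 1


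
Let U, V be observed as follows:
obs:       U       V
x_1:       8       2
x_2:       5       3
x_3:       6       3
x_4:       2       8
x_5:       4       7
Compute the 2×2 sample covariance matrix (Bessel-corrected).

Step 1 — column means:
  mean(U) = (8 + 5 + 6 + 2 + 4) / 5 = 25/5 = 5
  mean(V) = (2 + 3 + 3 + 8 + 7) / 5 = 23/5 = 4.6

Step 2 — sample covariance S[i,j] = (1/(n-1)) · Σ_k (x_{k,i} - mean_i) · (x_{k,j} - mean_j), with n-1 = 4.
  S[U,U] = ((3)·(3) + (0)·(0) + (1)·(1) + (-3)·(-3) + (-1)·(-1)) / 4 = 20/4 = 5
  S[U,V] = ((3)·(-2.6) + (0)·(-1.6) + (1)·(-1.6) + (-3)·(3.4) + (-1)·(2.4)) / 4 = -22/4 = -5.5
  S[V,V] = ((-2.6)·(-2.6) + (-1.6)·(-1.6) + (-1.6)·(-1.6) + (3.4)·(3.4) + (2.4)·(2.4)) / 4 = 29.2/4 = 7.3

S is symmetric (S[j,i] = S[i,j]). Assembling:

S = [[5, -5.5],
 [-5.5, 7.3]]


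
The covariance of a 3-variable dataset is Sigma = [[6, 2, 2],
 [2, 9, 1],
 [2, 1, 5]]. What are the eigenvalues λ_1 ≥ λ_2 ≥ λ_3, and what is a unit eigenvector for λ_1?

Step 1 — characteristic polynomial p(λ) = det(λI - Sigma) = λ³ - tr·λ² + c_1·λ - det, where tr = trace, c_1 = sum of the principal 2×2 minors, det = det(Sigma):
  tr = 6 + 9 + 5 = 20,
  c_1 = (6·9 - (2)²) + (6·5 - (2)²) + (9·5 - (1)²) = 50 + 26 + 44 = 120,
  det = 6·(9·5 - (1)²) - (2)·((2)·5 - (1)·(2)) + (2)·((2)·(1) - 9·(2)) = 6·(44) - (2)·(8) + (2)·(-16) = 216.
  So p(λ) = λ³ - 20λ² + 120λ - 216.
Step 2 — look for an integer root (rational root theorem: any rational root is an integer divisor of 216). Testing λ = 6:
  p(6) = 216 - 720 + 720 - 216 = 0  ✓
  Dividing out (λ - 6): p(λ) = (λ - 6)(λ² - 14λ + 36).
Step 3 — remaining eigenvalues from the quadratic λ² - 14λ + 36 = 0:
  Δ = 14² - 4·36 = 196 - 144 = 52,  λ = (14 ± √52)/2 = (14 ± 7.2111)/2 ≈ 10.6056 or 3.3944.
  Sorted: λ_1 = 10.6056,  λ_2 = 6,  λ_3 = 3.3944  (check: sum = 20 = tr ✓).

Step 4 — unit eigenvector for λ_1 ≈ 10.6056: v spans the null space of (Sigma - λ_1 I), whose rows are
  r_1 = (-4.6056, 2, 2),  r_2 = (2, -1.6056, 1),  r_3 = (2, 1, -5.6056).
  v is orthogonal to every row, so take v ∝ r_1 × r_2 = ((2)·(1) - (2)·(-1.6056), (2)·(2) - (-4.6056)·(1), (-4.6056)·(-1.6056) - (2)·(2)) ≈ (5.2111, 8.6056, 3.3944).
  Let u = (5.2111, 8.6056, 3.3944).
  ||u|| = √((5.2111)² + (8.6056)² + (3.3944)²) = √(112.7334) ≈ 10.6176,  v_1 = u/||u|| ≈ (0.4908, 0.8105, 0.3197) (||v_1|| = 1).

λ_1 = 10.6056,  λ_2 = 6,  λ_3 = 3.3944;  v_1 ≈ (0.4908, 0.8105, 0.3197)


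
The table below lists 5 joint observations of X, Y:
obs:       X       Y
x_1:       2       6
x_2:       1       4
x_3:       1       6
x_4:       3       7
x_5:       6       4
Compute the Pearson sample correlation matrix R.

Step 1 — column means:
  mean(X) = (2 + 1 + 1 + 3 + 6) / 5 = 13/5 = 2.6
  mean(Y) = (6 + 4 + 6 + 7 + 4) / 5 = 27/5 = 5.4

Step 2 — sample variances and covariances s[i,j] = (1/(n-1)) · Σ_k (x_{k,i} - mean_i) · (x_{k,j} - mean_j), with n-1 = 4:
  s[X,X] = ((-0.6)·(-0.6) + (-1.6)·(-1.6) + (-1.6)·(-1.6) + (0.4)·(0.4) + (3.4)·(3.4)) / 4 = 17.2/4 = 4.3
  s[X,Y] = ((-0.6)·(0.6) + (-1.6)·(-1.4) + (-1.6)·(0.6) + (0.4)·(1.6) + (3.4)·(-1.4)) / 4 = -3.2/4 = -0.8
  s[Y,Y] = ((0.6)·(0.6) + (-1.4)·(-1.4) + (0.6)·(0.6) + (1.6)·(1.6) + (-1.4)·(-1.4)) / 4 = 7.2/4 = 1.8
  Sample standard deviations s_i = √(s[i,i]):
  s(X) = √(4.3) = 2.0736
  s(Y) = √(1.8) = 1.3416

Step 3 — r_{ij} = s_{ij} / (s_i · s_j):
  r[X,X] = 1 (diagonal).
  r[X,Y] = -0.8 / (2.0736 · 1.3416) = -0.8 / 2.7821 = -0.2876
  r[Y,Y] = 1 (diagonal).

R is symmetric with unit diagonal. Assembling:

R = [[1, -0.2876],
 [-0.2876, 1]]


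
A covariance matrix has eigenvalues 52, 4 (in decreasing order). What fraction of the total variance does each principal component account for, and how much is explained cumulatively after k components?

Step 1 — total variance = trace(Sigma) = Σ λ_i = 52 + 4 = 56.

Step 2 — fraction explained by component i = λ_i / Σ λ:
  PC1: 52/56 = 0.9286
  PC2: 4/56 = 0.0714

Step 3 — cumulative fraction after k components = (λ_1 + ... + λ_k) / Σ λ:
  k = 1: 52/56 = 0.9286
  k = 2: (52 + 4)/56 = 56/56 = 1

Summary (fraction, with percent):

explained: PC1 0.9286 (92.86%), PC2 0.0714 (7.14%);  cumulative: 0.9286, 1


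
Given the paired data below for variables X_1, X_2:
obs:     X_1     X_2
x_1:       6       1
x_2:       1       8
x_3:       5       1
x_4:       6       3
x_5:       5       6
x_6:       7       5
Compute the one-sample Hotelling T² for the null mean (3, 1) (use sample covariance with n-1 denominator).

Step 1 — sample mean vector:
  mean(X_1) = (6 + 1 + 5 + 6 + 5 + 7) / 6 = 30/6 = 5
  mean(X_2) = (1 + 8 + 1 + 3 + 6 + 5) / 6 = 24/6 = 4
  x̄ = (5, 4),  deviation x̄ - mu_0 = (5, 4) - (3, 1) = (2, 3).

Step 2 — sample covariance matrix, S[i,j] = (1/(n-1)) · Σ_k (x_{k,i} - mean_i) · (x_{k,j} - mean_j), divisor n-1 = 5:
  S[X_1,X_1] = ((1)·(1) + (-4)·(-4) + (0)·(0) + (1)·(1) + (0)·(0) + (2)·(2)) / 5 = 22/5 = 4.4
  S[X_1,X_2] = ((1)·(-3) + (-4)·(4) + (0)·(-3) + (1)·(-1) + (0)·(2) + (2)·(1)) / 5 = -18/5 = -3.6
  S[X_2,X_2] = ((-3)·(-3) + (4)·(4) + (-3)·(-3) + (-1)·(-1) + (2)·(2) + (1)·(1)) / 5 = 40/5 = 8
  S = [[4.4, -3.6],
 [-3.6, 8]].

Step 3 — invert S. det(S) = 4.4·8 - (-3.6)² = 22.24.
  S^{-1} = (1/det) · [[d, -b], [-b, a]] = [[0.3597, 0.1619],
 [0.1619, 0.1978]].

Step 4 — quadratic form (x̄ - mu_0)^T · S^{-1} · (x̄ - mu_0):
  S^{-1} · (x̄ - mu_0) = (1.205, 0.9173),
  (x̄ - mu_0)^T · [...] = (2)·(1.205) + (3)·(0.9173) = 5.1619.

Step 5 — scale by n: T² = 6 · 5.1619 = 30.9712.

T² ≈ 30.9712


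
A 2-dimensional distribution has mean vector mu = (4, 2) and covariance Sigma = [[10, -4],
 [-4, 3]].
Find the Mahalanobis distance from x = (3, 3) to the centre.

Step 1 — centre the observation: (x - mu) = (-1, 1).

Step 2 — invert Sigma. det(Sigma) = 10·3 - (-4)² = 14.
  Sigma^{-1} = (1/det) · [[d, -b], [-b, a]] = [[0.2143, 0.2857],
 [0.2857, 0.7143]].

Step 3 — form the quadratic (x - mu)^T · Sigma^{-1} · (x - mu):
  Sigma^{-1} · (x - mu) = (0.0714, 0.4286).
  (x - mu)^T · [Sigma^{-1} · (x - mu)] = (-1)·(0.0714) + (1)·(0.4286) = 0.3571.

Step 4 — take square root: d = √(0.3571) ≈ 0.5976.

d(x, mu) = √(0.3571) ≈ 0.5976


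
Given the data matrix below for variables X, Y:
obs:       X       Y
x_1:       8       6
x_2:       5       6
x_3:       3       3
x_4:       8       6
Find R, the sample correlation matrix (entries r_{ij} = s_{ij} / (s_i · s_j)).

Step 1 — column means:
  mean(X) = (8 + 5 + 3 + 8) / 4 = 24/4 = 6
  mean(Y) = (6 + 6 + 3 + 6) / 4 = 21/4 = 5.25

Step 2 — sample variances and covariances s[i,j] = (1/(n-1)) · Σ_k (x_{k,i} - mean_i) · (x_{k,j} - mean_j), with n-1 = 3:
  s[X,X] = ((2)·(2) + (-1)·(-1) + (-3)·(-3) + (2)·(2)) / 3 = 18/3 = 6
  s[X,Y] = ((2)·(0.75) + (-1)·(0.75) + (-3)·(-2.25) + (2)·(0.75)) / 3 = 9/3 = 3
  s[Y,Y] = ((0.75)·(0.75) + (0.75)·(0.75) + (-2.25)·(-2.25) + (0.75)·(0.75)) / 3 = 6.75/3 = 2.25
  Sample standard deviations s_i = √(s[i,i]):
  s(X) = √(6) = 2.4495
  s(Y) = √(2.25) = 1.5

Step 3 — r_{ij} = s_{ij} / (s_i · s_j):
  r[X,X] = 1 (diagonal).
  r[X,Y] = 3 / (2.4495 · 1.5) = 3 / 3.6742 = 0.8165
  r[Y,Y] = 1 (diagonal).

R is symmetric with unit diagonal. Assembling:

R = [[1, 0.8165],
 [0.8165, 1]]


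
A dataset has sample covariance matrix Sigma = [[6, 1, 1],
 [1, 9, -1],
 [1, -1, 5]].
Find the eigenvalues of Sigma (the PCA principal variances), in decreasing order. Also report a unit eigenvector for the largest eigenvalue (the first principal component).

Step 1 — characteristic polynomial p(λ) = det(λI - Sigma) = λ³ - tr·λ² + c_1·λ - det, where tr = trace, c_1 = sum of the principal 2×2 minors, det = det(Sigma):
  tr = 6 + 9 + 5 = 20,
  c_1 = (6·9 - (1)²) + (6·5 - (1)²) + (9·5 - (-1)²) = 53 + 29 + 44 = 126,
  det = 6·(9·5 - (-1)²) - (1)·((1)·5 - (-1)·(1)) + (1)·((1)·(-1) - 9·(1)) = 6·(44) - (1)·(6) + (1)·(-10) = 248.
  So p(λ) = λ³ - 20λ² + 126λ - 248.
Step 2 — look for an integer root (rational root theorem: any rational root is an integer divisor of 248). Testing λ = 4:
  p(4) = 64 - 320 + 504 - 248 = 0  ✓
  Dividing out (λ - 4): p(λ) = (λ - 4)(λ² - 16λ + 62).
Step 3 — remaining eigenvalues from the quadratic λ² - 16λ + 62 = 0:
  Δ = 16² - 4·62 = 256 - 248 = 8,  λ = (16 ± √8)/2 = (16 ± 2.8284)/2 ≈ 9.4142 or 6.5858.
  Sorted: λ_1 = 9.4142,  λ_2 = 6.5858,  λ_3 = 4  (check: sum = 20 = tr ✓).

Step 4 — unit eigenvector for λ_1 ≈ 9.4142: v spans the null space of (Sigma - λ_1 I), whose rows are
  r_1 = (-3.4142, 1, 1),  r_2 = (1, -0.4142, -1),  r_3 = (1, -1, -4.4142).
  v is orthogonal to every row, so take v ∝ r_1 × r_2 = ((1)·(-1) - (1)·(-0.4142), (1)·(1) - (-3.4142)·(-1), (-3.4142)·(-0.4142) - (1)·(1)) ≈ (-0.5858, -2.4142, 0.4142).
  Rescale (multiply by -1 so the first nonzero entry is positive): u = (0.5858, 2.4142, -0.4142).
  ||u|| = √((0.5858)² + (2.4142)² + (-0.4142)²) = √(6.3431) ≈ 2.5186,  v_1 = u/||u|| ≈ (0.2326, 0.9586, -0.1645) (||v_1|| = 1).

λ_1 = 9.4142,  λ_2 = 6.5858,  λ_3 = 4;  v_1 ≈ (0.2326, 0.9586, -0.1645)


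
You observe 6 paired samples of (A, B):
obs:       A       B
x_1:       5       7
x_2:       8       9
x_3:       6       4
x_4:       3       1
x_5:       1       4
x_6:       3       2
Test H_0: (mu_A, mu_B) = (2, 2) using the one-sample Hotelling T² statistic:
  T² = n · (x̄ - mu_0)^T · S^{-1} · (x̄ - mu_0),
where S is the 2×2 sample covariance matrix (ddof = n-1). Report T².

Step 1 — sample mean vector:
  mean(A) = (5 + 8 + 6 + 3 + 1 + 3) / 6 = 26/6 = 4.3333
  mean(B) = (7 + 9 + 4 + 1 + 4 + 2) / 6 = 27/6 = 4.5
  x̄ = (4.3333, 4.5),  deviation x̄ - mu_0 = (4.3333, 4.5) - (2, 2) = (2.3333, 2.5).

Step 2 — sample covariance matrix, S[i,j] = (1/(n-1)) · Σ_k (x_{k,i} - mean_i) · (x_{k,j} - mean_j), divisor n-1 = 5:
  S[A,A] = ((0.6667)·(0.6667) + (3.6667)·(3.6667) + (1.6667)·(1.6667) + (-1.3333)·(-1.3333) + (-3.3333)·(-3.3333) + (-1.3333)·(-1.3333)) / 5 = 31.3333/5 = 6.2667
  S[A,B] = ((0.6667)·(2.5) + (3.6667)·(4.5) + (1.6667)·(-0.5) + (-1.3333)·(-3.5) + (-3.3333)·(-0.5) + (-1.3333)·(-2.5)) / 5 = 27/5 = 5.4
  S[B,B] = ((2.5)·(2.5) + (4.5)·(4.5) + (-0.5)·(-0.5) + (-3.5)·(-3.5) + (-0.5)·(-0.5) + (-2.5)·(-2.5)) / 5 = 45.5/5 = 9.1
  S = [[6.2667, 5.4],
 [5.4, 9.1]].

Step 3 — invert S. det(S) = 6.2667·9.1 - (5.4)² = 27.8667.
  S^{-1} = (1/det) · [[d, -b], [-b, a]] = [[0.3266, -0.1938],
 [-0.1938, 0.2249]].

Step 4 — quadratic form (x̄ - mu_0)^T · S^{-1} · (x̄ - mu_0):
  S^{-1} · (x̄ - mu_0) = (0.2775, 0.11),
  (x̄ - mu_0)^T · [...] = (2.3333)·(0.2775) + (2.5)·(0.11) = 0.9226.

Step 5 — scale by n: T² = 6 · 0.9226 = 5.5359.

T² ≈ 5.5359


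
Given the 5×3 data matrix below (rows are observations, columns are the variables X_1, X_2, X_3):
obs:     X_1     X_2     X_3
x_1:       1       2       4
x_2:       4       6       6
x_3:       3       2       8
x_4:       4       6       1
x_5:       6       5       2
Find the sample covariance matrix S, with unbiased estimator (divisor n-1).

Step 1 — column means:
  mean(X_1) = (1 + 4 + 3 + 4 + 6) / 5 = 18/5 = 3.6
  mean(X_2) = (2 + 6 + 2 + 6 + 5) / 5 = 21/5 = 4.2
  mean(X_3) = (4 + 6 + 8 + 1 + 2) / 5 = 21/5 = 4.2

Step 2 — sample covariance S[i,j] = (1/(n-1)) · Σ_k (x_{k,i} - mean_i) · (x_{k,j} - mean_j), with n-1 = 4.
  S[X_1,X_1] = ((-2.6)·(-2.6) + (0.4)·(0.4) + (-0.6)·(-0.6) + (0.4)·(0.4) + (2.4)·(2.4)) / 4 = 13.2/4 = 3.3
  S[X_1,X_2] = ((-2.6)·(-2.2) + (0.4)·(1.8) + (-0.6)·(-2.2) + (0.4)·(1.8) + (2.4)·(0.8)) / 4 = 10.4/4 = 2.6
  S[X_1,X_3] = ((-2.6)·(-0.2) + (0.4)·(1.8) + (-0.6)·(3.8) + (0.4)·(-3.2) + (2.4)·(-2.2)) / 4 = -7.6/4 = -1.9
  S[X_2,X_2] = ((-2.2)·(-2.2) + (1.8)·(1.8) + (-2.2)·(-2.2) + (1.8)·(1.8) + (0.8)·(0.8)) / 4 = 16.8/4 = 4.2
  S[X_2,X_3] = ((-2.2)·(-0.2) + (1.8)·(1.8) + (-2.2)·(3.8) + (1.8)·(-3.2) + (0.8)·(-2.2)) / 4 = -12.2/4 = -3.05
  S[X_3,X_3] = ((-0.2)·(-0.2) + (1.8)·(1.8) + (3.8)·(3.8) + (-3.2)·(-3.2) + (-2.2)·(-2.2)) / 4 = 32.8/4 = 8.2

S is symmetric (S[j,i] = S[i,j]). Assembling:

S = [[3.3, 2.6, -1.9],
 [2.6, 4.2, -3.05],
 [-1.9, -3.05, 8.2]]


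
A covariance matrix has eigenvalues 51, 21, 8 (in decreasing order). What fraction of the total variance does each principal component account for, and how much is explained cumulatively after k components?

Step 1 — total variance = trace(Sigma) = Σ λ_i = 51 + 21 + 8 = 80.

Step 2 — fraction explained by component i = λ_i / Σ λ:
  PC1: 51/80 = 0.6375
  PC2: 21/80 = 0.2625
  PC3: 8/80 = 0.1

Step 3 — cumulative fraction after k components = (λ_1 + ... + λ_k) / Σ λ:
  k = 1: 51/80 = 0.6375
  k = 2: (51 + 21)/80 = 72/80 = 0.9
  k = 3: (51 + 21 + 8)/80 = 80/80 = 1

Summary (fraction, with percent):

explained: PC1 0.6375 (63.75%), PC2 0.2625 (26.25%), PC3 0.1 (10%);  cumulative: 0.6375, 0.9, 1


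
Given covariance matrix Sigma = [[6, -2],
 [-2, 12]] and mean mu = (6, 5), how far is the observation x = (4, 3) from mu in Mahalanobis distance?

Step 1 — centre the observation: (x - mu) = (-2, -2).

Step 2 — invert Sigma. det(Sigma) = 6·12 - (-2)² = 68.
  Sigma^{-1} = (1/det) · [[d, -b], [-b, a]] = [[0.1765, 0.0294],
 [0.0294, 0.0882]].

Step 3 — form the quadratic (x - mu)^T · Sigma^{-1} · (x - mu):
  Sigma^{-1} · (x - mu) = (-0.4118, -0.2353).
  (x - mu)^T · [Sigma^{-1} · (x - mu)] = (-2)·(-0.4118) + (-2)·(-0.2353) = 1.2941.

Step 4 — take square root: d = √(1.2941) ≈ 1.1376.

d(x, mu) = √(1.2941) ≈ 1.1376


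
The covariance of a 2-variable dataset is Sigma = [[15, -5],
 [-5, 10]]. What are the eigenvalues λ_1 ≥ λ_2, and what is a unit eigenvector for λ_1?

Step 1 — characteristic polynomial of 2×2 Sigma:
  det(Sigma - λI) = λ² - trace · λ + det = 0.
  trace = 15 + 10 = 25, det = 15·10 - (-5)² = 125.
Step 2 — discriminant:
  Δ = trace² - 4·det = 625 - 500 = 125.
Step 3 — eigenvalues:
  λ = (trace ± √Δ)/2 = (25 ± 11.1803)/2,
  λ_1 = 18.0902,  λ_2 = 6.9098.

Step 4 — unit eigenvector for λ_1: solve (Sigma - λ_1 I)v = 0. First row:
  (15 - 18.0902)·v_x + (-5)·v_y = 0, i.e. (-3.0902)·v_x + (-5)·v_y = 0,
  so v ∝ (b, λ_1 - a) = (-5, 3.0902); multiply by -1 so the first entry is positive: u = (5, -3.0902).
  ||u|| = √((5)² + (-3.0902)²) = √(34.5492) ≈ 5.8779,
  v_1 = u/||u|| ≈ (0.8507, -0.5257) (||v_1|| = 1).

λ_1 = 18.0902,  λ_2 = 6.9098;  v_1 ≈ (0.8507, -0.5257)


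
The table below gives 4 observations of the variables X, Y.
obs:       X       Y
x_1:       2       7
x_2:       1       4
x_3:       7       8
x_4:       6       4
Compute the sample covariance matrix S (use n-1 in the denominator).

Step 1 — column means:
  mean(X) = (2 + 1 + 7 + 6) / 4 = 16/4 = 4
  mean(Y) = (7 + 4 + 8 + 4) / 4 = 23/4 = 5.75

Step 2 — sample covariance S[i,j] = (1/(n-1)) · Σ_k (x_{k,i} - mean_i) · (x_{k,j} - mean_j), with n-1 = 3.
  S[X,X] = ((-2)·(-2) + (-3)·(-3) + (3)·(3) + (2)·(2)) / 3 = 26/3 = 8.6667
  S[X,Y] = ((-2)·(1.25) + (-3)·(-1.75) + (3)·(2.25) + (2)·(-1.75)) / 3 = 6/3 = 2
  S[Y,Y] = ((1.25)·(1.25) + (-1.75)·(-1.75) + (2.25)·(2.25) + (-1.75)·(-1.75)) / 3 = 12.75/3 = 4.25

S is symmetric (S[j,i] = S[i,j]). Assembling:

S = [[8.6667, 2],
 [2, 4.25]]


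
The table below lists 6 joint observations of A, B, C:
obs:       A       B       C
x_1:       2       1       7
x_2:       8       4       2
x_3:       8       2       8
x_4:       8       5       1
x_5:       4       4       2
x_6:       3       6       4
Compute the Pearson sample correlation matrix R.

Step 1 — column means:
  mean(A) = (2 + 8 + 8 + 8 + 4 + 3) / 6 = 33/6 = 5.5
  mean(B) = (1 + 4 + 2 + 5 + 4 + 6) / 6 = 22/6 = 3.6667
  mean(C) = (7 + 2 + 8 + 1 + 2 + 4) / 6 = 24/6 = 4

Step 2 — sample variances and covariances s[i,j] = (1/(n-1)) · Σ_k (x_{k,i} - mean_i) · (x_{k,j} - mean_j), with n-1 = 5:
  s[A,A] = ((-3.5)·(-3.5) + (2.5)·(2.5) + (2.5)·(2.5) + (2.5)·(2.5) + (-1.5)·(-1.5) + (-2.5)·(-2.5)) / 5 = 39.5/5 = 7.9
  s[A,B] = ((-3.5)·(-2.6667) + (2.5)·(0.3333) + (2.5)·(-1.6667) + (2.5)·(1.3333) + (-1.5)·(0.3333) + (-2.5)·(2.3333)) / 5 = 3/5 = 0.6
  s[A,C] = ((-3.5)·(3) + (2.5)·(-2) + (2.5)·(4) + (2.5)·(-3) + (-1.5)·(-2) + (-2.5)·(0)) / 5 = -10/5 = -2
  s[B,B] = ((-2.6667)·(-2.6667) + (0.3333)·(0.3333) + (-1.6667)·(-1.6667) + (1.3333)·(1.3333) + (0.3333)·(0.3333) + (2.3333)·(2.3333)) / 5 = 17.3333/5 = 3.4667
  s[B,C] = ((-2.6667)·(3) + (0.3333)·(-2) + (-1.6667)·(4) + (1.3333)·(-3) + (0.3333)·(-2) + (2.3333)·(0)) / 5 = -20/5 = -4
  s[C,C] = ((3)·(3) + (-2)·(-2) + (4)·(4) + (-3)·(-3) + (-2)·(-2) + (0)·(0)) / 5 = 42/5 = 8.4
  Sample standard deviations s_i = √(s[i,i]):
  s(A) = √(7.9) = 2.8107
  s(B) = √(3.4667) = 1.8619
  s(C) = √(8.4) = 2.8983

Step 3 — r_{ij} = s_{ij} / (s_i · s_j):
  r[A,A] = 1 (diagonal).
  r[A,B] = 0.6 / (2.8107 · 1.8619) = 0.6 / 5.2332 = 0.1147
  r[A,C] = -2 / (2.8107 · 2.8983) = -2 / 8.1462 = -0.2455
  r[B,B] = 1 (diagonal).
  r[B,C] = -4 / (1.8619 · 2.8983) = -4 / 5.3963 = -0.7412
  r[C,C] = 1 (diagonal).

R is symmetric with unit diagonal. Assembling:

R = [[1, 0.1147, -0.2455],
 [0.1147, 1, -0.7412],
 [-0.2455, -0.7412, 1]]


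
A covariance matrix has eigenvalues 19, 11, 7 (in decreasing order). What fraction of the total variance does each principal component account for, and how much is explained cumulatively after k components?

Step 1 — total variance = trace(Sigma) = Σ λ_i = 19 + 11 + 7 = 37.

Step 2 — fraction explained by component i = λ_i / Σ λ:
  PC1: 19/37 = 0.5135
  PC2: 11/37 = 0.2973
  PC3: 7/37 = 0.1892

Step 3 — cumulative fraction after k components = (λ_1 + ... + λ_k) / Σ λ:
  k = 1: 19/37 = 0.5135
  k = 2: (19 + 11)/37 = 30/37 = 0.8108
  k = 3: (19 + 11 + 7)/37 = 37/37 = 1

Summary (fraction, with percent):

explained: PC1 0.5135 (51.35%), PC2 0.2973 (29.73%), PC3 0.1892 (18.92%);  cumulative: 0.5135, 0.8108, 1


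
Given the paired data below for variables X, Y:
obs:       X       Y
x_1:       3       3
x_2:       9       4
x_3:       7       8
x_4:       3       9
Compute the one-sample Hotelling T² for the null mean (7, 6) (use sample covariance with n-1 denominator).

Step 1 — sample mean vector:
  mean(X) = (3 + 9 + 7 + 3) / 4 = 22/4 = 5.5
  mean(Y) = (3 + 4 + 8 + 9) / 4 = 24/4 = 6
  x̄ = (5.5, 6),  deviation x̄ - mu_0 = (5.5, 6) - (7, 6) = (-1.5, 0).

Step 2 — sample covariance matrix, S[i,j] = (1/(n-1)) · Σ_k (x_{k,i} - mean_i) · (x_{k,j} - mean_j), divisor n-1 = 3:
  S[X,X] = ((-2.5)·(-2.5) + (3.5)·(3.5) + (1.5)·(1.5) + (-2.5)·(-2.5)) / 3 = 27/3 = 9
  S[X,Y] = ((-2.5)·(-3) + (3.5)·(-2) + (1.5)·(2) + (-2.5)·(3)) / 3 = -4/3 = -1.3333
  S[Y,Y] = ((-3)·(-3) + (-2)·(-2) + (2)·(2) + (3)·(3)) / 3 = 26/3 = 8.6667
  S = [[9, -1.3333],
 [-1.3333, 8.6667]].

Step 3 — invert S. det(S) = 9·8.6667 - (-1.3333)² = 76.2222.
  S^{-1} = (1/det) · [[d, -b], [-b, a]] = [[0.1137, 0.0175],
 [0.0175, 0.1181]].

Step 4 — quadratic form (x̄ - mu_0)^T · S^{-1} · (x̄ - mu_0):
  S^{-1} · (x̄ - mu_0) = (-0.1706, -0.0262),
  (x̄ - mu_0)^T · [...] = (-1.5)·(-0.1706) + (0)·(-0.0262) = 0.2558.

Step 5 — scale by n: T² = 4 · 0.2558 = 1.0233.

T² ≈ 1.0233


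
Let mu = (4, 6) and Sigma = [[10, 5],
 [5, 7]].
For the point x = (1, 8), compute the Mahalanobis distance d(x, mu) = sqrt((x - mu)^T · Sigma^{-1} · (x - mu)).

Step 1 — centre the observation: (x - mu) = (-3, 2).

Step 2 — invert Sigma. det(Sigma) = 10·7 - (5)² = 45.
  Sigma^{-1} = (1/det) · [[d, -b], [-b, a]] = [[0.1556, -0.1111],
 [-0.1111, 0.2222]].

Step 3 — form the quadratic (x - mu)^T · Sigma^{-1} · (x - mu):
  Sigma^{-1} · (x - mu) = (-0.6889, 0.7778).
  (x - mu)^T · [Sigma^{-1} · (x - mu)] = (-3)·(-0.6889) + (2)·(0.7778) = 3.6222.

Step 4 — take square root: d = √(3.6222) ≈ 1.9032.

d(x, mu) = √(3.6222) ≈ 1.9032


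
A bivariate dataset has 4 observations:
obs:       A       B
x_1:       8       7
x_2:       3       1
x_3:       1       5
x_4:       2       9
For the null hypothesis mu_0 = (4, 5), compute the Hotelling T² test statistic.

Step 1 — sample mean vector:
  mean(A) = (8 + 3 + 1 + 2) / 4 = 14/4 = 3.5
  mean(B) = (7 + 1 + 5 + 9) / 4 = 22/4 = 5.5
  x̄ = (3.5, 5.5),  deviation x̄ - mu_0 = (3.5, 5.5) - (4, 5) = (-0.5, 0.5).

Step 2 — sample covariance matrix, S[i,j] = (1/(n-1)) · Σ_k (x_{k,i} - mean_i) · (x_{k,j} - mean_j), divisor n-1 = 3:
  S[A,A] = ((4.5)·(4.5) + (-0.5)·(-0.5) + (-2.5)·(-2.5) + (-1.5)·(-1.5)) / 3 = 29/3 = 9.6667
  S[A,B] = ((4.5)·(1.5) + (-0.5)·(-4.5) + (-2.5)·(-0.5) + (-1.5)·(3.5)) / 3 = 5/3 = 1.6667
  S[B,B] = ((1.5)·(1.5) + (-4.5)·(-4.5) + (-0.5)·(-0.5) + (3.5)·(3.5)) / 3 = 35/3 = 11.6667
  S = [[9.6667, 1.6667],
 [1.6667, 11.6667]].

Step 3 — invert S. det(S) = 9.6667·11.6667 - (1.6667)² = 110.
  S^{-1} = (1/det) · [[d, -b], [-b, a]] = [[0.1061, -0.0152],
 [-0.0152, 0.0879]].

Step 4 — quadratic form (x̄ - mu_0)^T · S^{-1} · (x̄ - mu_0):
  S^{-1} · (x̄ - mu_0) = (-0.0606, 0.0515),
  (x̄ - mu_0)^T · [...] = (-0.5)·(-0.0606) + (0.5)·(0.0515) = 0.0561.

Step 5 — scale by n: T² = 4 · 0.0561 = 0.2242.

T² ≈ 0.2242


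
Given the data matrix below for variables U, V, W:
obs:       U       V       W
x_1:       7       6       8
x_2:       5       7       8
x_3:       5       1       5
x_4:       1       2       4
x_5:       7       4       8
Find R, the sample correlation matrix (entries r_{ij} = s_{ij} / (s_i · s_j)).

Step 1 — column means:
  mean(U) = (7 + 5 + 5 + 1 + 7) / 5 = 25/5 = 5
  mean(V) = (6 + 7 + 1 + 2 + 4) / 5 = 20/5 = 4
  mean(W) = (8 + 8 + 5 + 4 + 8) / 5 = 33/5 = 6.6

Step 2 — sample variances and covariances s[i,j] = (1/(n-1)) · Σ_k (x_{k,i} - mean_i) · (x_{k,j} - mean_j), with n-1 = 4:
  s[U,U] = ((2)·(2) + (0)·(0) + (0)·(0) + (-4)·(-4) + (2)·(2)) / 4 = 24/4 = 6
  s[U,V] = ((2)·(2) + (0)·(3) + (0)·(-3) + (-4)·(-2) + (2)·(0)) / 4 = 12/4 = 3
  s[U,W] = ((2)·(1.4) + (0)·(1.4) + (0)·(-1.6) + (-4)·(-2.6) + (2)·(1.4)) / 4 = 16/4 = 4
  s[V,V] = ((2)·(2) + (3)·(3) + (-3)·(-3) + (-2)·(-2) + (0)·(0)) / 4 = 26/4 = 6.5
  s[V,W] = ((2)·(1.4) + (3)·(1.4) + (-3)·(-1.6) + (-2)·(-2.6) + (0)·(1.4)) / 4 = 17/4 = 4.25
  s[W,W] = ((1.4)·(1.4) + (1.4)·(1.4) + (-1.6)·(-1.6) + (-2.6)·(-2.6) + (1.4)·(1.4)) / 4 = 15.2/4 = 3.8
  Sample standard deviations s_i = √(s[i,i]):
  s(U) = √(6) = 2.4495
  s(V) = √(6.5) = 2.5495
  s(W) = √(3.8) = 1.9494

Step 3 — r_{ij} = s_{ij} / (s_i · s_j):
  r[U,U] = 1 (diagonal).
  r[U,V] = 3 / (2.4495 · 2.5495) = 3 / 6.245 = 0.4804
  r[U,W] = 4 / (2.4495 · 1.9494) = 4 / 4.7749 = 0.8377
  r[V,V] = 1 (diagonal).
  r[V,W] = 4.25 / (2.5495 · 1.9494) = 4.25 / 4.9699 = 0.8551
  r[W,W] = 1 (diagonal).

R is symmetric with unit diagonal. Assembling:

R = [[1, 0.4804, 0.8377],
 [0.4804, 1, 0.8551],
 [0.8377, 0.8551, 1]]


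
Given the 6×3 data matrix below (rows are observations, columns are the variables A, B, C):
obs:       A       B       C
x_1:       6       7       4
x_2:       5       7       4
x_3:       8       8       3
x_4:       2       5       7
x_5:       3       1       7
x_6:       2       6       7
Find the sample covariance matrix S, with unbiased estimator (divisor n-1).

Step 1 — column means:
  mean(A) = (6 + 5 + 8 + 2 + 3 + 2) / 6 = 26/6 = 4.3333
  mean(B) = (7 + 7 + 8 + 5 + 1 + 6) / 6 = 34/6 = 5.6667
  mean(C) = (4 + 4 + 3 + 7 + 7 + 7) / 6 = 32/6 = 5.3333

Step 2 — sample covariance S[i,j] = (1/(n-1)) · Σ_k (x_{k,i} - mean_i) · (x_{k,j} - mean_j), with n-1 = 5.
  S[A,A] = ((1.6667)·(1.6667) + (0.6667)·(0.6667) + (3.6667)·(3.6667) + (-2.3333)·(-2.3333) + (-1.3333)·(-1.3333) + (-2.3333)·(-2.3333)) / 5 = 29.3333/5 = 5.8667
  S[A,B] = ((1.6667)·(1.3333) + (0.6667)·(1.3333) + (3.6667)·(2.3333) + (-2.3333)·(-0.6667) + (-1.3333)·(-4.6667) + (-2.3333)·(0.3333)) / 5 = 18.6667/5 = 3.7333
  S[A,C] = ((1.6667)·(-1.3333) + (0.6667)·(-1.3333) + (3.6667)·(-2.3333) + (-2.3333)·(1.6667) + (-1.3333)·(1.6667) + (-2.3333)·(1.6667)) / 5 = -21.6667/5 = -4.3333
  S[B,B] = ((1.3333)·(1.3333) + (1.3333)·(1.3333) + (2.3333)·(2.3333) + (-0.6667)·(-0.6667) + (-4.6667)·(-4.6667) + (0.3333)·(0.3333)) / 5 = 31.3333/5 = 6.2667
  S[B,C] = ((1.3333)·(-1.3333) + (1.3333)·(-1.3333) + (2.3333)·(-2.3333) + (-0.6667)·(1.6667) + (-4.6667)·(1.6667) + (0.3333)·(1.6667)) / 5 = -17.3333/5 = -3.4667
  S[C,C] = ((-1.3333)·(-1.3333) + (-1.3333)·(-1.3333) + (-2.3333)·(-2.3333) + (1.6667)·(1.6667) + (1.6667)·(1.6667) + (1.6667)·(1.6667)) / 5 = 17.3333/5 = 3.4667

S is symmetric (S[j,i] = S[i,j]). Assembling:

S = [[5.8667, 3.7333, -4.3333],
 [3.7333, 6.2667, -3.4667],
 [-4.3333, -3.4667, 3.4667]]


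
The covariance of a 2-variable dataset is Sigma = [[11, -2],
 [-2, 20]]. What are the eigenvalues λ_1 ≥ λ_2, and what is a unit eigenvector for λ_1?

Step 1 — characteristic polynomial of 2×2 Sigma:
  det(Sigma - λI) = λ² - trace · λ + det = 0.
  trace = 11 + 20 = 31, det = 11·20 - (-2)² = 216.
Step 2 — discriminant:
  Δ = trace² - 4·det = 961 - 864 = 97.
Step 3 — eigenvalues:
  λ = (trace ± √Δ)/2 = (31 ± 9.8489)/2,
  λ_1 = 20.4244,  λ_2 = 10.5756.

Step 4 — unit eigenvector for λ_1: solve (Sigma - λ_1 I)v = 0. First row:
  (11 - 20.4244)·v_x + (-2)·v_y = 0, i.e. (-9.4244)·v_x + (-2)·v_y = 0,
  so v ∝ (b, λ_1 - a) = (-2, 9.4244); multiply by -1 so the first entry is positive: u = (2, -9.4244).
  ||u|| = √((2)² + (-9.4244)²) = √(92.8199) ≈ 9.6343,
  v_1 = u/||u|| ≈ (0.2076, -0.9782) (||v_1|| = 1).

λ_1 = 20.4244,  λ_2 = 10.5756;  v_1 ≈ (0.2076, -0.9782)


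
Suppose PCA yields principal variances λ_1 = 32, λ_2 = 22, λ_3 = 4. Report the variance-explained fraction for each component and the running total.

Step 1 — total variance = trace(Sigma) = Σ λ_i = 32 + 22 + 4 = 58.

Step 2 — fraction explained by component i = λ_i / Σ λ:
  PC1: 32/58 = 0.5517
  PC2: 22/58 = 0.3793
  PC3: 4/58 = 0.069

Step 3 — cumulative fraction after k components = (λ_1 + ... + λ_k) / Σ λ:
  k = 1: 32/58 = 0.5517
  k = 2: (32 + 22)/58 = 54/58 = 0.931
  k = 3: (32 + 22 + 4)/58 = 58/58 = 1

Summary (fraction, with percent):

explained: PC1 0.5517 (55.17%), PC2 0.3793 (37.93%), PC3 0.069 (6.9%);  cumulative: 0.5517, 0.931, 1


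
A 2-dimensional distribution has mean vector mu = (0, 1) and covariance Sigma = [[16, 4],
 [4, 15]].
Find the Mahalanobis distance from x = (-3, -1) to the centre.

Step 1 — centre the observation: (x - mu) = (-3, -2).

Step 2 — invert Sigma. det(Sigma) = 16·15 - (4)² = 224.
  Sigma^{-1} = (1/det) · [[d, -b], [-b, a]] = [[0.067, -0.0179],
 [-0.0179, 0.0714]].

Step 3 — form the quadratic (x - mu)^T · Sigma^{-1} · (x - mu):
  Sigma^{-1} · (x - mu) = (-0.1652, -0.0893).
  (x - mu)^T · [Sigma^{-1} · (x - mu)] = (-3)·(-0.1652) + (-2)·(-0.0893) = 0.6741.

Step 4 — take square root: d = √(0.6741) ≈ 0.821.

d(x, mu) = √(0.6741) ≈ 0.821


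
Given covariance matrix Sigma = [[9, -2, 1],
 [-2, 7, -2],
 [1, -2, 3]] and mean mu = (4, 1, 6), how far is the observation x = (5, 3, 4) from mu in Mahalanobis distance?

Step 1 — centre the observation: (x - mu) = (1, 2, -2).

Step 2 — invert Sigma (cofactor / det for 3×3, or solve directly):
  Sigma^{-1} = [[0.1197, 0.0282, -0.0211],
 [0.0282, 0.1831, 0.1127],
 [-0.0211, 0.1127, 0.4155]].

Step 3 — form the quadratic (x - mu)^T · Sigma^{-1} · (x - mu):
  Sigma^{-1} · (x - mu) = (0.2183, 0.169, -0.6268).
  (x - mu)^T · [Sigma^{-1} · (x - mu)] = (1)·(0.2183) + (2)·(0.169) + (-2)·(-0.6268) = 1.8099.

Step 4 — take square root: d = √(1.8099) ≈ 1.3453.

d(x, mu) = √(1.8099) ≈ 1.3453


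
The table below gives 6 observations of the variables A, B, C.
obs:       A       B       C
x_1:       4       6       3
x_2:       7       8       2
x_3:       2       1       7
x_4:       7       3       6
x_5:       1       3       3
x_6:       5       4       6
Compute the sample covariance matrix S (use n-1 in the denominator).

Step 1 — column means:
  mean(A) = (4 + 7 + 2 + 7 + 1 + 5) / 6 = 26/6 = 4.3333
  mean(B) = (6 + 8 + 1 + 3 + 3 + 4) / 6 = 25/6 = 4.1667
  mean(C) = (3 + 2 + 7 + 6 + 3 + 6) / 6 = 27/6 = 4.5

Step 2 — sample covariance S[i,j] = (1/(n-1)) · Σ_k (x_{k,i} - mean_i) · (x_{k,j} - mean_j), with n-1 = 5.
  S[A,A] = ((-0.3333)·(-0.3333) + (2.6667)·(2.6667) + (-2.3333)·(-2.3333) + (2.6667)·(2.6667) + (-3.3333)·(-3.3333) + (0.6667)·(0.6667)) / 5 = 31.3333/5 = 6.2667
  S[A,B] = ((-0.3333)·(1.8333) + (2.6667)·(3.8333) + (-2.3333)·(-3.1667) + (2.6667)·(-1.1667) + (-3.3333)·(-1.1667) + (0.6667)·(-0.1667)) / 5 = 17.6667/5 = 3.5333
  S[A,C] = ((-0.3333)·(-1.5) + (2.6667)·(-2.5) + (-2.3333)·(2.5) + (2.6667)·(1.5) + (-3.3333)·(-1.5) + (0.6667)·(1.5)) / 5 = -2/5 = -0.4
  S[B,B] = ((1.8333)·(1.8333) + (3.8333)·(3.8333) + (-3.1667)·(-3.1667) + (-1.1667)·(-1.1667) + (-1.1667)·(-1.1667) + (-0.1667)·(-0.1667)) / 5 = 30.8333/5 = 6.1667
  S[B,C] = ((1.8333)·(-1.5) + (3.8333)·(-2.5) + (-3.1667)·(2.5) + (-1.1667)·(1.5) + (-1.1667)·(-1.5) + (-0.1667)·(1.5)) / 5 = -20.5/5 = -4.1
  S[C,C] = ((-1.5)·(-1.5) + (-2.5)·(-2.5) + (2.5)·(2.5) + (1.5)·(1.5) + (-1.5)·(-1.5) + (1.5)·(1.5)) / 5 = 21.5/5 = 4.3

S is symmetric (S[j,i] = S[i,j]). Assembling:

S = [[6.2667, 3.5333, -0.4],
 [3.5333, 6.1667, -4.1],
 [-0.4, -4.1, 4.3]]


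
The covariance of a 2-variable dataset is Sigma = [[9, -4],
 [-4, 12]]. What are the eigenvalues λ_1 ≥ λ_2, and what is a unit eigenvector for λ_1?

Step 1 — characteristic polynomial of 2×2 Sigma:
  det(Sigma - λI) = λ² - trace · λ + det = 0.
  trace = 9 + 12 = 21, det = 9·12 - (-4)² = 92.
Step 2 — discriminant:
  Δ = trace² - 4·det = 441 - 368 = 73.
Step 3 — eigenvalues:
  λ = (trace ± √Δ)/2 = (21 ± 8.544)/2,
  λ_1 = 14.772,  λ_2 = 6.228.

Step 4 — unit eigenvector for λ_1: solve (Sigma - λ_1 I)v = 0. First row:
  (9 - 14.772)·v_x + (-4)·v_y = 0, i.e. (-5.772)·v_x + (-4)·v_y = 0,
  so v ∝ (b, λ_1 - a) = (-4, 5.772); multiply by -1 so the first entry is positive: u = (4, -5.772).
  ||u|| = √((4)² + (-5.772)²) = √(49.316) ≈ 7.0225,
  v_1 = u/||u|| ≈ (0.5696, -0.8219) (||v_1|| = 1).

λ_1 = 14.772,  λ_2 = 6.228;  v_1 ≈ (0.5696, -0.8219)
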